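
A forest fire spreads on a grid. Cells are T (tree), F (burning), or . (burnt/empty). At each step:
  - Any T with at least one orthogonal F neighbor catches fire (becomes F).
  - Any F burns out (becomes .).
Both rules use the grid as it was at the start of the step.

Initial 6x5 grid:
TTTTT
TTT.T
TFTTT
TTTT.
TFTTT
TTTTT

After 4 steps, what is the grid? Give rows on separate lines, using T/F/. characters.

Step 1: 7 trees catch fire, 2 burn out
  TTTTT
  TFT.T
  F.FTT
  TFTT.
  F.FTT
  TFTTT
Step 2: 9 trees catch fire, 7 burn out
  TFTTT
  F.F.T
  ...FT
  F.FT.
  ...FT
  F.FTT
Step 3: 6 trees catch fire, 9 burn out
  F.FTT
  ....T
  ....F
  ...F.
  ....F
  ...FT
Step 4: 3 trees catch fire, 6 burn out
  ...FT
  ....F
  .....
  .....
  .....
  ....F

...FT
....F
.....
.....
.....
....F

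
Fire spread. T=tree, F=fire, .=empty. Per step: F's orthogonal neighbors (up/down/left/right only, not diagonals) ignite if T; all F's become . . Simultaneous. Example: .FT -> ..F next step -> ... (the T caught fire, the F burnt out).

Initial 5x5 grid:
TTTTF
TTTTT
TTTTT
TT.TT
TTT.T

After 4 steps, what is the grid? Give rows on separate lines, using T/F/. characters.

Step 1: 2 trees catch fire, 1 burn out
  TTTF.
  TTTTF
  TTTTT
  TT.TT
  TTT.T
Step 2: 3 trees catch fire, 2 burn out
  TTF..
  TTTF.
  TTTTF
  TT.TT
  TTT.T
Step 3: 4 trees catch fire, 3 burn out
  TF...
  TTF..
  TTTF.
  TT.TF
  TTT.T
Step 4: 5 trees catch fire, 4 burn out
  F....
  TF...
  TTF..
  TT.F.
  TTT.F

F....
TF...
TTF..
TT.F.
TTT.F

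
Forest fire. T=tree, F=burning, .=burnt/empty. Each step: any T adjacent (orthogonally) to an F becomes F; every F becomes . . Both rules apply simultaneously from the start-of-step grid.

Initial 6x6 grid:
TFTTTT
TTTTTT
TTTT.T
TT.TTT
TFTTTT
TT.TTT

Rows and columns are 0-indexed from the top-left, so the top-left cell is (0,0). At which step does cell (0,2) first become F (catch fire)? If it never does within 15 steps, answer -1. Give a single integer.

Step 1: cell (0,2)='F' (+7 fires, +2 burnt)
  -> target ignites at step 1
Step 2: cell (0,2)='.' (+7 fires, +7 burnt)
Step 3: cell (0,2)='.' (+7 fires, +7 burnt)
Step 4: cell (0,2)='.' (+6 fires, +7 burnt)
Step 5: cell (0,2)='.' (+3 fires, +6 burnt)
Step 6: cell (0,2)='.' (+1 fires, +3 burnt)
Step 7: cell (0,2)='.' (+0 fires, +1 burnt)
  fire out at step 7

1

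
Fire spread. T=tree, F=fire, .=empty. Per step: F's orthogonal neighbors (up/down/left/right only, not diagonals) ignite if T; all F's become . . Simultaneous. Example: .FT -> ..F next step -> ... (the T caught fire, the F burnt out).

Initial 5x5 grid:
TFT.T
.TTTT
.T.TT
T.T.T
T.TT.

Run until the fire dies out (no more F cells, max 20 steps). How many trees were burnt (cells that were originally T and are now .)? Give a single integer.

Step 1: +3 fires, +1 burnt (F count now 3)
Step 2: +2 fires, +3 burnt (F count now 2)
Step 3: +1 fires, +2 burnt (F count now 1)
Step 4: +2 fires, +1 burnt (F count now 2)
Step 5: +2 fires, +2 burnt (F count now 2)
Step 6: +1 fires, +2 burnt (F count now 1)
Step 7: +0 fires, +1 burnt (F count now 0)
Fire out after step 7
Initially T: 16, now '.': 20
Total burnt (originally-T cells now '.'): 11

Answer: 11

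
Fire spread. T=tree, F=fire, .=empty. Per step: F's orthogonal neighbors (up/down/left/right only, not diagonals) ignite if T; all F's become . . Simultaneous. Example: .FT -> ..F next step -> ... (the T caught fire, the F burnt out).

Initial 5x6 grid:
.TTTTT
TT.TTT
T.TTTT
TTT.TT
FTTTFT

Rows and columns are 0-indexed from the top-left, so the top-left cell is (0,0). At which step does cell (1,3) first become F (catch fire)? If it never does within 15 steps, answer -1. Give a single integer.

Step 1: cell (1,3)='T' (+5 fires, +2 burnt)
Step 2: cell (1,3)='T' (+5 fires, +5 burnt)
Step 3: cell (1,3)='T' (+5 fires, +5 burnt)
Step 4: cell (1,3)='F' (+5 fires, +5 burnt)
  -> target ignites at step 4
Step 5: cell (1,3)='.' (+3 fires, +5 burnt)
Step 6: cell (1,3)='.' (+1 fires, +3 burnt)
Step 7: cell (1,3)='.' (+0 fires, +1 burnt)
  fire out at step 7

4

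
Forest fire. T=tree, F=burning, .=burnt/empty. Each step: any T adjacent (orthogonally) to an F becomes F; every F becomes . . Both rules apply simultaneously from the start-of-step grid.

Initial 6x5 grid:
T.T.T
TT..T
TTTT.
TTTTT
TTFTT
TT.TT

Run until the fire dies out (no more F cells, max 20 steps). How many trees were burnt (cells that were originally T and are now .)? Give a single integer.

Answer: 20

Derivation:
Step 1: +3 fires, +1 burnt (F count now 3)
Step 2: +7 fires, +3 burnt (F count now 7)
Step 3: +6 fires, +7 burnt (F count now 6)
Step 4: +2 fires, +6 burnt (F count now 2)
Step 5: +1 fires, +2 burnt (F count now 1)
Step 6: +1 fires, +1 burnt (F count now 1)
Step 7: +0 fires, +1 burnt (F count now 0)
Fire out after step 7
Initially T: 23, now '.': 27
Total burnt (originally-T cells now '.'): 20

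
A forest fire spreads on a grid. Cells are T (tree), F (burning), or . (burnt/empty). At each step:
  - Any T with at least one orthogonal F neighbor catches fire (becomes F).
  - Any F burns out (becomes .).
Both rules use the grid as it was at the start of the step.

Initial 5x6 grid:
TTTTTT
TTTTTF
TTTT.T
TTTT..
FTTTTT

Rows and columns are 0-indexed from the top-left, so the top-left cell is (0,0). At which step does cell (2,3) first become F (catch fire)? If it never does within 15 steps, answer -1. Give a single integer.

Step 1: cell (2,3)='T' (+5 fires, +2 burnt)
Step 2: cell (2,3)='T' (+5 fires, +5 burnt)
Step 3: cell (2,3)='F' (+7 fires, +5 burnt)
  -> target ignites at step 3
Step 4: cell (2,3)='.' (+6 fires, +7 burnt)
Step 5: cell (2,3)='.' (+2 fires, +6 burnt)
Step 6: cell (2,3)='.' (+0 fires, +2 burnt)
  fire out at step 6

3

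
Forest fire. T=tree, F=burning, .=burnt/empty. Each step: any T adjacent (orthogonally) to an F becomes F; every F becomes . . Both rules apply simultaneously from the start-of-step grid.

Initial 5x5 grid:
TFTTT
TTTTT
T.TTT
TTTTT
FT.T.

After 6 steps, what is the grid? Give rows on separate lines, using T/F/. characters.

Step 1: 5 trees catch fire, 2 burn out
  F.FTT
  TFTTT
  T.TTT
  FTTTT
  .F.T.
Step 2: 5 trees catch fire, 5 burn out
  ...FT
  F.FTT
  F.TTT
  .FTTT
  ...T.
Step 3: 4 trees catch fire, 5 burn out
  ....F
  ...FT
  ..FTT
  ..FTT
  ...T.
Step 4: 3 trees catch fire, 4 burn out
  .....
  ....F
  ...FT
  ...FT
  ...T.
Step 5: 3 trees catch fire, 3 burn out
  .....
  .....
  ....F
  ....F
  ...F.
Step 6: 0 trees catch fire, 3 burn out
  .....
  .....
  .....
  .....
  .....

.....
.....
.....
.....
.....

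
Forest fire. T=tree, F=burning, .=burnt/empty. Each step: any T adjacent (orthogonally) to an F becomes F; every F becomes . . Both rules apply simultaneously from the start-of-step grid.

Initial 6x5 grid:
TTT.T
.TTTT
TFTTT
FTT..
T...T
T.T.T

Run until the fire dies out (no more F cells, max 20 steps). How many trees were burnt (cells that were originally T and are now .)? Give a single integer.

Step 1: +5 fires, +2 burnt (F count now 5)
Step 2: +5 fires, +5 burnt (F count now 5)
Step 3: +4 fires, +5 burnt (F count now 4)
Step 4: +1 fires, +4 burnt (F count now 1)
Step 5: +1 fires, +1 burnt (F count now 1)
Step 6: +0 fires, +1 burnt (F count now 0)
Fire out after step 6
Initially T: 19, now '.': 27
Total burnt (originally-T cells now '.'): 16

Answer: 16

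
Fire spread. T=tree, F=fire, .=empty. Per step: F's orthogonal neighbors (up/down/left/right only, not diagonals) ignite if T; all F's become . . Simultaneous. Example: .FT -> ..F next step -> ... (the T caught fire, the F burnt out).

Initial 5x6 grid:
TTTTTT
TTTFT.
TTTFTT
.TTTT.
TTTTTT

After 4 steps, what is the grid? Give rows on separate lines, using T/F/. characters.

Step 1: 6 trees catch fire, 2 burn out
  TTTFTT
  TTF.F.
  TTF.FT
  .TTFT.
  TTTTTT
Step 2: 8 trees catch fire, 6 burn out
  TTF.FT
  TF....
  TF...F
  .TF.F.
  TTTFTT
Step 3: 7 trees catch fire, 8 burn out
  TF...F
  F.....
  F.....
  .F....
  TTF.FT
Step 4: 3 trees catch fire, 7 burn out
  F.....
  ......
  ......
  ......
  TF...F

F.....
......
......
......
TF...F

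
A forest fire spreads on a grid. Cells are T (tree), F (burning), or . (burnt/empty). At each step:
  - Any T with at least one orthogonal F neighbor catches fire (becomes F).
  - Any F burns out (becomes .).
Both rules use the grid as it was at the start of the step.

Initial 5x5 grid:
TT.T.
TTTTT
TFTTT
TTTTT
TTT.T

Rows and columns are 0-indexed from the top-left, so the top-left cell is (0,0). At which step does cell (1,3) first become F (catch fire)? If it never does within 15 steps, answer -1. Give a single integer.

Step 1: cell (1,3)='T' (+4 fires, +1 burnt)
Step 2: cell (1,3)='T' (+7 fires, +4 burnt)
Step 3: cell (1,3)='F' (+6 fires, +7 burnt)
  -> target ignites at step 3
Step 4: cell (1,3)='.' (+3 fires, +6 burnt)
Step 5: cell (1,3)='.' (+1 fires, +3 burnt)
Step 6: cell (1,3)='.' (+0 fires, +1 burnt)
  fire out at step 6

3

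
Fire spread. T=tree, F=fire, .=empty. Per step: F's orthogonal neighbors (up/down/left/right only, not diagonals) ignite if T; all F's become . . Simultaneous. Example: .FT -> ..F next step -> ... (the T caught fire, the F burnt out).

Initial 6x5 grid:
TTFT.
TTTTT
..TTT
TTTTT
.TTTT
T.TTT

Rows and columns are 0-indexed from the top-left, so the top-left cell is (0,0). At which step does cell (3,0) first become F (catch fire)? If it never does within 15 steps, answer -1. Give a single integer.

Step 1: cell (3,0)='T' (+3 fires, +1 burnt)
Step 2: cell (3,0)='T' (+4 fires, +3 burnt)
Step 3: cell (3,0)='T' (+4 fires, +4 burnt)
Step 4: cell (3,0)='T' (+4 fires, +4 burnt)
Step 5: cell (3,0)='F' (+5 fires, +4 burnt)
  -> target ignites at step 5
Step 6: cell (3,0)='.' (+2 fires, +5 burnt)
Step 7: cell (3,0)='.' (+1 fires, +2 burnt)
Step 8: cell (3,0)='.' (+0 fires, +1 burnt)
  fire out at step 8

5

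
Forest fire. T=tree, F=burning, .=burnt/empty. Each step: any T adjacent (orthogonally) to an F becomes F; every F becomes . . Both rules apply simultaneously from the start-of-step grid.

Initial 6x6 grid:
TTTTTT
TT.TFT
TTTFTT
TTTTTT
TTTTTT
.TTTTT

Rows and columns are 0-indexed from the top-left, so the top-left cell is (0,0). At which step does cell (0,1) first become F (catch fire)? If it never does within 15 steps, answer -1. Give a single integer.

Step 1: cell (0,1)='T' (+6 fires, +2 burnt)
Step 2: cell (0,1)='T' (+7 fires, +6 burnt)
Step 3: cell (0,1)='T' (+8 fires, +7 burnt)
Step 4: cell (0,1)='F' (+7 fires, +8 burnt)
  -> target ignites at step 4
Step 5: cell (0,1)='.' (+4 fires, +7 burnt)
Step 6: cell (0,1)='.' (+0 fires, +4 burnt)
  fire out at step 6

4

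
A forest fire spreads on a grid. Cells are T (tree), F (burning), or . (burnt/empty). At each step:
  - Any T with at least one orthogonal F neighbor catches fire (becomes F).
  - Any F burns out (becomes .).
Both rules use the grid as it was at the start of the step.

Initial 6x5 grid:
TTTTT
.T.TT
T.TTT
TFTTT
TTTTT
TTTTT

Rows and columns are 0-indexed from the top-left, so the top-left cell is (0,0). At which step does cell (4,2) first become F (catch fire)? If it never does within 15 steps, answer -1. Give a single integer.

Step 1: cell (4,2)='T' (+3 fires, +1 burnt)
Step 2: cell (4,2)='F' (+6 fires, +3 burnt)
  -> target ignites at step 2
Step 3: cell (4,2)='.' (+5 fires, +6 burnt)
Step 4: cell (4,2)='.' (+4 fires, +5 burnt)
Step 5: cell (4,2)='.' (+3 fires, +4 burnt)
Step 6: cell (4,2)='.' (+2 fires, +3 burnt)
Step 7: cell (4,2)='.' (+1 fires, +2 burnt)
Step 8: cell (4,2)='.' (+2 fires, +1 burnt)
Step 9: cell (4,2)='.' (+0 fires, +2 burnt)
  fire out at step 9

2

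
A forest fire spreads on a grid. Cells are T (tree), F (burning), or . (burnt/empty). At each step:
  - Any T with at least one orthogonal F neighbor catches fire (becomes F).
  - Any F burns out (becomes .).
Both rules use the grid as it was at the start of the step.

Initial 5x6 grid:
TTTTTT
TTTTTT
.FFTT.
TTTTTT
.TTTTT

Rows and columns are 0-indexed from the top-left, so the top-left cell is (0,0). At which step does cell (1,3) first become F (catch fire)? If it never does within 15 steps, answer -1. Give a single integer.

Step 1: cell (1,3)='T' (+5 fires, +2 burnt)
Step 2: cell (1,3)='F' (+9 fires, +5 burnt)
  -> target ignites at step 2
Step 3: cell (1,3)='.' (+5 fires, +9 burnt)
Step 4: cell (1,3)='.' (+4 fires, +5 burnt)
Step 5: cell (1,3)='.' (+2 fires, +4 burnt)
Step 6: cell (1,3)='.' (+0 fires, +2 burnt)
  fire out at step 6

2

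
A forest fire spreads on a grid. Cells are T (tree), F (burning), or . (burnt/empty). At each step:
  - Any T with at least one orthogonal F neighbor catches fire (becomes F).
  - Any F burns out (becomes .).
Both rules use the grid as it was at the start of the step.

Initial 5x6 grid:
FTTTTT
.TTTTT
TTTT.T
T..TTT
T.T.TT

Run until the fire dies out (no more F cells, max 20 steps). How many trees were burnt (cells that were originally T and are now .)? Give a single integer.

Step 1: +1 fires, +1 burnt (F count now 1)
Step 2: +2 fires, +1 burnt (F count now 2)
Step 3: +3 fires, +2 burnt (F count now 3)
Step 4: +4 fires, +3 burnt (F count now 4)
Step 5: +4 fires, +4 burnt (F count now 4)
Step 6: +3 fires, +4 burnt (F count now 3)
Step 7: +2 fires, +3 burnt (F count now 2)
Step 8: +2 fires, +2 burnt (F count now 2)
Step 9: +1 fires, +2 burnt (F count now 1)
Step 10: +0 fires, +1 burnt (F count now 0)
Fire out after step 10
Initially T: 23, now '.': 29
Total burnt (originally-T cells now '.'): 22

Answer: 22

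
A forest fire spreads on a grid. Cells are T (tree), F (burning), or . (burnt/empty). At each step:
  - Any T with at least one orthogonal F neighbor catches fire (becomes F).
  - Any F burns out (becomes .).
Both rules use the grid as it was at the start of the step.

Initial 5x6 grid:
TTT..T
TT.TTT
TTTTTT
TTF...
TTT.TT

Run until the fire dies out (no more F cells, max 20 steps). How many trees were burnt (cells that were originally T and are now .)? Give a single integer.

Answer: 20

Derivation:
Step 1: +3 fires, +1 burnt (F count now 3)
Step 2: +4 fires, +3 burnt (F count now 4)
Step 3: +5 fires, +4 burnt (F count now 5)
Step 4: +4 fires, +5 burnt (F count now 4)
Step 5: +3 fires, +4 burnt (F count now 3)
Step 6: +1 fires, +3 burnt (F count now 1)
Step 7: +0 fires, +1 burnt (F count now 0)
Fire out after step 7
Initially T: 22, now '.': 28
Total burnt (originally-T cells now '.'): 20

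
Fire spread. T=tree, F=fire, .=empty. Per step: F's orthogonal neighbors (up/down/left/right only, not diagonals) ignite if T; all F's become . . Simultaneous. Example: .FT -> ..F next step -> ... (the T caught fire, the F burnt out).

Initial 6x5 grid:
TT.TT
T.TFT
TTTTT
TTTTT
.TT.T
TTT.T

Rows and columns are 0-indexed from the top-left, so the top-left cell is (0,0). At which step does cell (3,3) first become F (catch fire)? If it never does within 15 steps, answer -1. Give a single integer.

Step 1: cell (3,3)='T' (+4 fires, +1 burnt)
Step 2: cell (3,3)='F' (+4 fires, +4 burnt)
  -> target ignites at step 2
Step 3: cell (3,3)='.' (+3 fires, +4 burnt)
Step 4: cell (3,3)='.' (+4 fires, +3 burnt)
Step 5: cell (3,3)='.' (+5 fires, +4 burnt)
Step 6: cell (3,3)='.' (+2 fires, +5 burnt)
Step 7: cell (3,3)='.' (+2 fires, +2 burnt)
Step 8: cell (3,3)='.' (+0 fires, +2 burnt)
  fire out at step 8

2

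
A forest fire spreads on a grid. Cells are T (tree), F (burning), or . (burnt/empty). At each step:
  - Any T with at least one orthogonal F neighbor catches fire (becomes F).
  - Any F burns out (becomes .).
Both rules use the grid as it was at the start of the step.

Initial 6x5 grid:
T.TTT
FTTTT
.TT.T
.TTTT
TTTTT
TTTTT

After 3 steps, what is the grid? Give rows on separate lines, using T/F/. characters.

Step 1: 2 trees catch fire, 1 burn out
  F.TTT
  .FTTT
  .TT.T
  .TTTT
  TTTTT
  TTTTT
Step 2: 2 trees catch fire, 2 burn out
  ..TTT
  ..FTT
  .FT.T
  .TTTT
  TTTTT
  TTTTT
Step 3: 4 trees catch fire, 2 burn out
  ..FTT
  ...FT
  ..F.T
  .FTTT
  TTTTT
  TTTTT

..FTT
...FT
..F.T
.FTTT
TTTTT
TTTTT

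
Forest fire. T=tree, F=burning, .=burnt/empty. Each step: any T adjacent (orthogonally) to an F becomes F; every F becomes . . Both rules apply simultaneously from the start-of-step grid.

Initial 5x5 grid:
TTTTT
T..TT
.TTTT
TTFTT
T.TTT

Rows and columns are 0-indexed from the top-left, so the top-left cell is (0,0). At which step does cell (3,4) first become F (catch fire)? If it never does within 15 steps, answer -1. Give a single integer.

Step 1: cell (3,4)='T' (+4 fires, +1 burnt)
Step 2: cell (3,4)='F' (+5 fires, +4 burnt)
  -> target ignites at step 2
Step 3: cell (3,4)='.' (+4 fires, +5 burnt)
Step 4: cell (3,4)='.' (+2 fires, +4 burnt)
Step 5: cell (3,4)='.' (+2 fires, +2 burnt)
Step 6: cell (3,4)='.' (+1 fires, +2 burnt)
Step 7: cell (3,4)='.' (+1 fires, +1 burnt)
Step 8: cell (3,4)='.' (+1 fires, +1 burnt)
Step 9: cell (3,4)='.' (+0 fires, +1 burnt)
  fire out at step 9

2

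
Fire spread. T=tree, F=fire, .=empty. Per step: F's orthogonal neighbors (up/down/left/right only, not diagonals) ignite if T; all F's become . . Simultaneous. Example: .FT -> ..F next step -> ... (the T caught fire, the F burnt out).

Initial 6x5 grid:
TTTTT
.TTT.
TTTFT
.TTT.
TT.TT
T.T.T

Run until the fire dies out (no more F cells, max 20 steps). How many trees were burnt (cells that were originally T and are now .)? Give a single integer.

Step 1: +4 fires, +1 burnt (F count now 4)
Step 2: +5 fires, +4 burnt (F count now 5)
Step 3: +6 fires, +5 burnt (F count now 6)
Step 4: +3 fires, +6 burnt (F count now 3)
Step 5: +2 fires, +3 burnt (F count now 2)
Step 6: +1 fires, +2 burnt (F count now 1)
Step 7: +0 fires, +1 burnt (F count now 0)
Fire out after step 7
Initially T: 22, now '.': 29
Total burnt (originally-T cells now '.'): 21

Answer: 21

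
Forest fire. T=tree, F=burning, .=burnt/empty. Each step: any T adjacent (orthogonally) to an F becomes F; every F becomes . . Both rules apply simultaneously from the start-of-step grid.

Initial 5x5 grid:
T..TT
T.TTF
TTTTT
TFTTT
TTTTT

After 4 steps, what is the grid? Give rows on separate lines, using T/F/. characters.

Step 1: 7 trees catch fire, 2 burn out
  T..TF
  T.TF.
  TFTTF
  F.FTT
  TFTTT
Step 2: 9 trees catch fire, 7 burn out
  T..F.
  T.F..
  F.FF.
  ...FF
  F.FTT
Step 3: 3 trees catch fire, 9 burn out
  T....
  F....
  .....
  .....
  ...FF
Step 4: 1 trees catch fire, 3 burn out
  F....
  .....
  .....
  .....
  .....

F....
.....
.....
.....
.....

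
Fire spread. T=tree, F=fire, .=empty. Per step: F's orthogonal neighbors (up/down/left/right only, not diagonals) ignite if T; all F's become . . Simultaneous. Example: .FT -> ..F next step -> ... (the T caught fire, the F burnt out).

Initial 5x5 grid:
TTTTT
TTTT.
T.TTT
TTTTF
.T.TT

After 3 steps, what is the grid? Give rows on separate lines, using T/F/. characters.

Step 1: 3 trees catch fire, 1 burn out
  TTTTT
  TTTT.
  T.TTF
  TTTF.
  .T.TF
Step 2: 3 trees catch fire, 3 burn out
  TTTTT
  TTTT.
  T.TF.
  TTF..
  .T.F.
Step 3: 3 trees catch fire, 3 burn out
  TTTTT
  TTTF.
  T.F..
  TF...
  .T...

TTTTT
TTTF.
T.F..
TF...
.T...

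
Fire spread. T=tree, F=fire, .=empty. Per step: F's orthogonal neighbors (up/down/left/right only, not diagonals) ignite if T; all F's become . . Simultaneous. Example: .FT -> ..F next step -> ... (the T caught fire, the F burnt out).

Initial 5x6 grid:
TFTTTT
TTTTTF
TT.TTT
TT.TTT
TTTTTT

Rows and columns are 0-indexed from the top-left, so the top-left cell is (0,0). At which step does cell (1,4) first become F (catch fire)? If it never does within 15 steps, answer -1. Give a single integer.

Step 1: cell (1,4)='F' (+6 fires, +2 burnt)
  -> target ignites at step 1
Step 2: cell (1,4)='.' (+8 fires, +6 burnt)
Step 3: cell (1,4)='.' (+5 fires, +8 burnt)
Step 4: cell (1,4)='.' (+4 fires, +5 burnt)
Step 5: cell (1,4)='.' (+3 fires, +4 burnt)
Step 6: cell (1,4)='.' (+0 fires, +3 burnt)
  fire out at step 6

1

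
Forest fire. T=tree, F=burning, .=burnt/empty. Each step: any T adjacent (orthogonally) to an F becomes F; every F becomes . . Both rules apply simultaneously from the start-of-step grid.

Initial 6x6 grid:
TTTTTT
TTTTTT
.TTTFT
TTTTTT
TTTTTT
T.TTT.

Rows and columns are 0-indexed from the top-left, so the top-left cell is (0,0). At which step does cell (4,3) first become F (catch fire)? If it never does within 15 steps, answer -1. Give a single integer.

Step 1: cell (4,3)='T' (+4 fires, +1 burnt)
Step 2: cell (4,3)='T' (+7 fires, +4 burnt)
Step 3: cell (4,3)='F' (+8 fires, +7 burnt)
  -> target ignites at step 3
Step 4: cell (4,3)='.' (+5 fires, +8 burnt)
Step 5: cell (4,3)='.' (+5 fires, +5 burnt)
Step 6: cell (4,3)='.' (+2 fires, +5 burnt)
Step 7: cell (4,3)='.' (+1 fires, +2 burnt)
Step 8: cell (4,3)='.' (+0 fires, +1 burnt)
  fire out at step 8

3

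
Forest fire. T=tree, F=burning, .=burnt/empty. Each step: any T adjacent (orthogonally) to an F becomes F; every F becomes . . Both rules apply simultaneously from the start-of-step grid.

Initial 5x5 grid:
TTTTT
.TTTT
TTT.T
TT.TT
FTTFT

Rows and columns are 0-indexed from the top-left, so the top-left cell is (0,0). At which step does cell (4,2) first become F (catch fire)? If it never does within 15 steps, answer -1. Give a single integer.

Step 1: cell (4,2)='F' (+5 fires, +2 burnt)
  -> target ignites at step 1
Step 2: cell (4,2)='.' (+3 fires, +5 burnt)
Step 3: cell (4,2)='.' (+2 fires, +3 burnt)
Step 4: cell (4,2)='.' (+3 fires, +2 burnt)
Step 5: cell (4,2)='.' (+4 fires, +3 burnt)
Step 6: cell (4,2)='.' (+3 fires, +4 burnt)
Step 7: cell (4,2)='.' (+0 fires, +3 burnt)
  fire out at step 7

1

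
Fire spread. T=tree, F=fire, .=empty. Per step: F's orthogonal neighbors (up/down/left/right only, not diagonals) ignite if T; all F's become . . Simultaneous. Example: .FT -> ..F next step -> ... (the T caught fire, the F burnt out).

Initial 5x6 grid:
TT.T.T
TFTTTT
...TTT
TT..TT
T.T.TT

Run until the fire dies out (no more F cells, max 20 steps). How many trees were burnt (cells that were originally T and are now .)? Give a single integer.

Answer: 16

Derivation:
Step 1: +3 fires, +1 burnt (F count now 3)
Step 2: +2 fires, +3 burnt (F count now 2)
Step 3: +3 fires, +2 burnt (F count now 3)
Step 4: +2 fires, +3 burnt (F count now 2)
Step 5: +3 fires, +2 burnt (F count now 3)
Step 6: +2 fires, +3 burnt (F count now 2)
Step 7: +1 fires, +2 burnt (F count now 1)
Step 8: +0 fires, +1 burnt (F count now 0)
Fire out after step 8
Initially T: 20, now '.': 26
Total burnt (originally-T cells now '.'): 16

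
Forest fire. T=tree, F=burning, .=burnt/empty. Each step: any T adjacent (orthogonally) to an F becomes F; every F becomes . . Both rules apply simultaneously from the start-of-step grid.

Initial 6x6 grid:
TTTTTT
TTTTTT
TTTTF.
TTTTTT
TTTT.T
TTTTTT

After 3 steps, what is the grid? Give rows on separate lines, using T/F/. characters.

Step 1: 3 trees catch fire, 1 burn out
  TTTTTT
  TTTTFT
  TTTF..
  TTTTFT
  TTTT.T
  TTTTTT
Step 2: 6 trees catch fire, 3 burn out
  TTTTFT
  TTTF.F
  TTF...
  TTTF.F
  TTTT.T
  TTTTTT
Step 3: 7 trees catch fire, 6 burn out
  TTTF.F
  TTF...
  TF....
  TTF...
  TTTF.F
  TTTTTT

TTTF.F
TTF...
TF....
TTF...
TTTF.F
TTTTTT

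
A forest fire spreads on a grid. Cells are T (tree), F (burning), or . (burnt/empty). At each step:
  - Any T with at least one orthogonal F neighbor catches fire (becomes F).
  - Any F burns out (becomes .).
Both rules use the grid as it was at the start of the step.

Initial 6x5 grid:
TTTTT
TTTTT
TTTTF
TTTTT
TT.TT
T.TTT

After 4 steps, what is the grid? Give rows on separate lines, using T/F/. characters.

Step 1: 3 trees catch fire, 1 burn out
  TTTTT
  TTTTF
  TTTF.
  TTTTF
  TT.TT
  T.TTT
Step 2: 5 trees catch fire, 3 burn out
  TTTTF
  TTTF.
  TTF..
  TTTF.
  TT.TF
  T.TTT
Step 3: 6 trees catch fire, 5 burn out
  TTTF.
  TTF..
  TF...
  TTF..
  TT.F.
  T.TTF
Step 4: 5 trees catch fire, 6 burn out
  TTF..
  TF...
  F....
  TF...
  TT...
  T.TF.

TTF..
TF...
F....
TF...
TT...
T.TF.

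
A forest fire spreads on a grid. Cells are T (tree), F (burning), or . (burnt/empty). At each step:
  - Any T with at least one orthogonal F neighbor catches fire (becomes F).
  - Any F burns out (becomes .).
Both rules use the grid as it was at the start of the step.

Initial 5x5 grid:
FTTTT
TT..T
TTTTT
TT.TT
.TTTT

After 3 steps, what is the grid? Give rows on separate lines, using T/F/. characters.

Step 1: 2 trees catch fire, 1 burn out
  .FTTT
  FT..T
  TTTTT
  TT.TT
  .TTTT
Step 2: 3 trees catch fire, 2 burn out
  ..FTT
  .F..T
  FTTTT
  TT.TT
  .TTTT
Step 3: 3 trees catch fire, 3 burn out
  ...FT
  ....T
  .FTTT
  FT.TT
  .TTTT

...FT
....T
.FTTT
FT.TT
.TTTT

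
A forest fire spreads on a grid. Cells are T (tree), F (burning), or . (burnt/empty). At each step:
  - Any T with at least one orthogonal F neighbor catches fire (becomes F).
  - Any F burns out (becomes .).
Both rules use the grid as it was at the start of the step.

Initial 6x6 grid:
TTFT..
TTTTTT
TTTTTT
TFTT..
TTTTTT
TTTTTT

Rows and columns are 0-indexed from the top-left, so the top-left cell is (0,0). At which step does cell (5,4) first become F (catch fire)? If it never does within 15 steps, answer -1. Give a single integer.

Step 1: cell (5,4)='T' (+7 fires, +2 burnt)
Step 2: cell (5,4)='T' (+9 fires, +7 burnt)
Step 3: cell (5,4)='T' (+6 fires, +9 burnt)
Step 4: cell (5,4)='T' (+4 fires, +6 burnt)
Step 5: cell (5,4)='F' (+3 fires, +4 burnt)
  -> target ignites at step 5
Step 6: cell (5,4)='.' (+1 fires, +3 burnt)
Step 7: cell (5,4)='.' (+0 fires, +1 burnt)
  fire out at step 7

5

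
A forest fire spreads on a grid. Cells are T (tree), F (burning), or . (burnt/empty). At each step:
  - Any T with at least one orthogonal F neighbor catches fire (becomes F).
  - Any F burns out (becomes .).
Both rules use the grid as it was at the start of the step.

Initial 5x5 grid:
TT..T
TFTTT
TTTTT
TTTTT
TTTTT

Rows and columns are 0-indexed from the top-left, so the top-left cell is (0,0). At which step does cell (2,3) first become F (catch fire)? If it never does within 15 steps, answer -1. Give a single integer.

Step 1: cell (2,3)='T' (+4 fires, +1 burnt)
Step 2: cell (2,3)='T' (+5 fires, +4 burnt)
Step 3: cell (2,3)='F' (+5 fires, +5 burnt)
  -> target ignites at step 3
Step 4: cell (2,3)='.' (+5 fires, +5 burnt)
Step 5: cell (2,3)='.' (+2 fires, +5 burnt)
Step 6: cell (2,3)='.' (+1 fires, +2 burnt)
Step 7: cell (2,3)='.' (+0 fires, +1 burnt)
  fire out at step 7

3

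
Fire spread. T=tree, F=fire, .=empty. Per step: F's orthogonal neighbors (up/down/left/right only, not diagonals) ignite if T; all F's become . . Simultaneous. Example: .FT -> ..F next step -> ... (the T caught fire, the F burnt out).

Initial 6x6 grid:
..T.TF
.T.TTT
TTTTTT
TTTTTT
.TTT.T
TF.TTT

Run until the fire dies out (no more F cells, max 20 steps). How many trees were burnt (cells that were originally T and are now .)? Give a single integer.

Answer: 25

Derivation:
Step 1: +4 fires, +2 burnt (F count now 4)
Step 2: +4 fires, +4 burnt (F count now 4)
Step 3: +7 fires, +4 burnt (F count now 7)
Step 4: +8 fires, +7 burnt (F count now 8)
Step 5: +2 fires, +8 burnt (F count now 2)
Step 6: +0 fires, +2 burnt (F count now 0)
Fire out after step 6
Initially T: 26, now '.': 35
Total burnt (originally-T cells now '.'): 25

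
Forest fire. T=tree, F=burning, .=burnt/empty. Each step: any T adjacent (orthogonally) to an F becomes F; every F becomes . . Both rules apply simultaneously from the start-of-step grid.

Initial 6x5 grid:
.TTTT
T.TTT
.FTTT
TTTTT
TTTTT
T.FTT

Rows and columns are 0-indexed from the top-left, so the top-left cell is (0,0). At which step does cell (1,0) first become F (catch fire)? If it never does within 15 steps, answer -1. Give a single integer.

Step 1: cell (1,0)='T' (+4 fires, +2 burnt)
Step 2: cell (1,0)='T' (+7 fires, +4 burnt)
Step 3: cell (1,0)='T' (+6 fires, +7 burnt)
Step 4: cell (1,0)='T' (+5 fires, +6 burnt)
Step 5: cell (1,0)='T' (+1 fires, +5 burnt)
Step 6: cell (1,0)='T' (+0 fires, +1 burnt)
  fire out at step 6
Target never catches fire within 15 steps

-1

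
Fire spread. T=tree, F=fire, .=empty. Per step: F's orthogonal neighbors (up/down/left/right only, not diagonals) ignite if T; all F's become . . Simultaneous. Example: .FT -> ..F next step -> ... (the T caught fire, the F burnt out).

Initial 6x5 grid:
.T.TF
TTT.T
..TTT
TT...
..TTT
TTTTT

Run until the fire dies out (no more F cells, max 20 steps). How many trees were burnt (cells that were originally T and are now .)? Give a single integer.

Answer: 9

Derivation:
Step 1: +2 fires, +1 burnt (F count now 2)
Step 2: +1 fires, +2 burnt (F count now 1)
Step 3: +1 fires, +1 burnt (F count now 1)
Step 4: +1 fires, +1 burnt (F count now 1)
Step 5: +1 fires, +1 burnt (F count now 1)
Step 6: +1 fires, +1 burnt (F count now 1)
Step 7: +2 fires, +1 burnt (F count now 2)
Step 8: +0 fires, +2 burnt (F count now 0)
Fire out after step 8
Initially T: 19, now '.': 20
Total burnt (originally-T cells now '.'): 9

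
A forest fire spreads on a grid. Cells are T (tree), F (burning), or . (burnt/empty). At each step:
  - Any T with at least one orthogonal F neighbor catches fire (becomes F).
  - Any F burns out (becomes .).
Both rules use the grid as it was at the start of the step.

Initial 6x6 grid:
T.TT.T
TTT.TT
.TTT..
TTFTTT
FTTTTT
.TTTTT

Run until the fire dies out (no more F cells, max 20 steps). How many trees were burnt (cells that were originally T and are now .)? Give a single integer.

Answer: 24

Derivation:
Step 1: +6 fires, +2 burnt (F count now 6)
Step 2: +7 fires, +6 burnt (F count now 7)
Step 3: +5 fires, +7 burnt (F count now 5)
Step 4: +4 fires, +5 burnt (F count now 4)
Step 5: +2 fires, +4 burnt (F count now 2)
Step 6: +0 fires, +2 burnt (F count now 0)
Fire out after step 6
Initially T: 27, now '.': 33
Total burnt (originally-T cells now '.'): 24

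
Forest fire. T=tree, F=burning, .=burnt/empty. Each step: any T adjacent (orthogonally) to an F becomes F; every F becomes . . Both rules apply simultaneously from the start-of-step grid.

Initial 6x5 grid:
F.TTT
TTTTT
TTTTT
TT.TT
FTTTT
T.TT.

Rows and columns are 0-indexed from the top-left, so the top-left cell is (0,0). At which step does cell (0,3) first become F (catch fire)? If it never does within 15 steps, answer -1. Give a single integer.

Step 1: cell (0,3)='T' (+4 fires, +2 burnt)
Step 2: cell (0,3)='T' (+4 fires, +4 burnt)
Step 3: cell (0,3)='T' (+4 fires, +4 burnt)
Step 4: cell (0,3)='T' (+6 fires, +4 burnt)
Step 5: cell (0,3)='F' (+4 fires, +6 burnt)
  -> target ignites at step 5
Step 6: cell (0,3)='.' (+2 fires, +4 burnt)
Step 7: cell (0,3)='.' (+0 fires, +2 burnt)
  fire out at step 7

5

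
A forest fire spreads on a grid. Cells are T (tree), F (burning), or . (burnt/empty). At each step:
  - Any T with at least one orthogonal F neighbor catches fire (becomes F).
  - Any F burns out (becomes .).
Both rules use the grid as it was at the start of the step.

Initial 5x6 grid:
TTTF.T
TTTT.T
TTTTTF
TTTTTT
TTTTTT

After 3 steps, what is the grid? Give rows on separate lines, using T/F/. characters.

Step 1: 5 trees catch fire, 2 burn out
  TTF..T
  TTTF.F
  TTTTF.
  TTTTTF
  TTTTTT
Step 2: 6 trees catch fire, 5 burn out
  TF...F
  TTF...
  TTTF..
  TTTTF.
  TTTTTF
Step 3: 5 trees catch fire, 6 burn out
  F.....
  TF....
  TTF...
  TTTF..
  TTTTF.

F.....
TF....
TTF...
TTTF..
TTTTF.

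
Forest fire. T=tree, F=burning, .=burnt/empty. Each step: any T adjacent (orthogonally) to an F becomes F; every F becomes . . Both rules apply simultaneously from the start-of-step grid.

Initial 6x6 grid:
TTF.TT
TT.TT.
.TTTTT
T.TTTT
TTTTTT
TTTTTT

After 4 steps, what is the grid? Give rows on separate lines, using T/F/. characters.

Step 1: 1 trees catch fire, 1 burn out
  TF..TT
  TT.TT.
  .TTTTT
  T.TTTT
  TTTTTT
  TTTTTT
Step 2: 2 trees catch fire, 1 burn out
  F...TT
  TF.TT.
  .TTTTT
  T.TTTT
  TTTTTT
  TTTTTT
Step 3: 2 trees catch fire, 2 burn out
  ....TT
  F..TT.
  .FTTTT
  T.TTTT
  TTTTTT
  TTTTTT
Step 4: 1 trees catch fire, 2 burn out
  ....TT
  ...TT.
  ..FTTT
  T.TTTT
  TTTTTT
  TTTTTT

....TT
...TT.
..FTTT
T.TTTT
TTTTTT
TTTTTT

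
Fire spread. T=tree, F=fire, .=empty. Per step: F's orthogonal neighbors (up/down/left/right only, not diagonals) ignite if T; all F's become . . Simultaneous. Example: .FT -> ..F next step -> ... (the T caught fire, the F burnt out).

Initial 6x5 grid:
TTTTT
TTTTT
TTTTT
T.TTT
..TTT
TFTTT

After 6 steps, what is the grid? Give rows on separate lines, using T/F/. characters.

Step 1: 2 trees catch fire, 1 burn out
  TTTTT
  TTTTT
  TTTTT
  T.TTT
  ..TTT
  F.FTT
Step 2: 2 trees catch fire, 2 burn out
  TTTTT
  TTTTT
  TTTTT
  T.TTT
  ..FTT
  ...FT
Step 3: 3 trees catch fire, 2 burn out
  TTTTT
  TTTTT
  TTTTT
  T.FTT
  ...FT
  ....F
Step 4: 3 trees catch fire, 3 burn out
  TTTTT
  TTTTT
  TTFTT
  T..FT
  ....F
  .....
Step 5: 4 trees catch fire, 3 burn out
  TTTTT
  TTFTT
  TF.FT
  T...F
  .....
  .....
Step 6: 5 trees catch fire, 4 burn out
  TTFTT
  TF.FT
  F...F
  T....
  .....
  .....

TTFTT
TF.FT
F...F
T....
.....
.....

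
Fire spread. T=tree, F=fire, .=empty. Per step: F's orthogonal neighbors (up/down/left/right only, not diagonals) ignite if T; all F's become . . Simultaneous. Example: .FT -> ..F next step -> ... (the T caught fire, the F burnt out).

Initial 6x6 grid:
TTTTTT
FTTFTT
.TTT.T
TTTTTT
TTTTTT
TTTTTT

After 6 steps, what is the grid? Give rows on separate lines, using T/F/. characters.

Step 1: 6 trees catch fire, 2 burn out
  FTTFTT
  .FF.FT
  .TTF.T
  TTTTTT
  TTTTTT
  TTTTTT
Step 2: 7 trees catch fire, 6 burn out
  .FF.FT
  .....F
  .FF..T
  TTTFTT
  TTTTTT
  TTTTTT
Step 3: 6 trees catch fire, 7 burn out
  .....F
  ......
  .....F
  TFF.FT
  TTTFTT
  TTTTTT
Step 4: 6 trees catch fire, 6 burn out
  ......
  ......
  ......
  F....F
  TFF.FT
  TTTFTT
Step 5: 5 trees catch fire, 6 burn out
  ......
  ......
  ......
  ......
  F....F
  TFF.FT
Step 6: 2 trees catch fire, 5 burn out
  ......
  ......
  ......
  ......
  ......
  F....F

......
......
......
......
......
F....F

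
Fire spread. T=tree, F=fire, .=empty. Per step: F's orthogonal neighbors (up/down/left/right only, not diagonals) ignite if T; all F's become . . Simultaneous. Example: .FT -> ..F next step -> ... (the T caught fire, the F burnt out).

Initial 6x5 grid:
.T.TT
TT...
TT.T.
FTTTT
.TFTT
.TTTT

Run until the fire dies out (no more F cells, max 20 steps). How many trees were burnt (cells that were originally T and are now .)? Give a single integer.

Answer: 17

Derivation:
Step 1: +6 fires, +2 burnt (F count now 6)
Step 2: +6 fires, +6 burnt (F count now 6)
Step 3: +4 fires, +6 burnt (F count now 4)
Step 4: +1 fires, +4 burnt (F count now 1)
Step 5: +0 fires, +1 burnt (F count now 0)
Fire out after step 5
Initially T: 19, now '.': 28
Total burnt (originally-T cells now '.'): 17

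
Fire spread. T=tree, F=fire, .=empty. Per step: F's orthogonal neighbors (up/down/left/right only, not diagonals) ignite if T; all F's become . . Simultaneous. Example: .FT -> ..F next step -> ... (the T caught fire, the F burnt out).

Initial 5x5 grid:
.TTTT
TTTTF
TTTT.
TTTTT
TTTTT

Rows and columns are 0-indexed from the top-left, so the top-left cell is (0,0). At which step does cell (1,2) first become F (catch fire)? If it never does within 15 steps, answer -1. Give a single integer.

Step 1: cell (1,2)='T' (+2 fires, +1 burnt)
Step 2: cell (1,2)='F' (+3 fires, +2 burnt)
  -> target ignites at step 2
Step 3: cell (1,2)='.' (+4 fires, +3 burnt)
Step 4: cell (1,2)='.' (+6 fires, +4 burnt)
Step 5: cell (1,2)='.' (+4 fires, +6 burnt)
Step 6: cell (1,2)='.' (+2 fires, +4 burnt)
Step 7: cell (1,2)='.' (+1 fires, +2 burnt)
Step 8: cell (1,2)='.' (+0 fires, +1 burnt)
  fire out at step 8

2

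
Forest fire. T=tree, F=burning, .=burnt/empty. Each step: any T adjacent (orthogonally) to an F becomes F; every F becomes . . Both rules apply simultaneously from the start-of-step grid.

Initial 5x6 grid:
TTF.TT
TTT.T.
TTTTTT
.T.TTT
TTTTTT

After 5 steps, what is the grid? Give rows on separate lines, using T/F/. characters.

Step 1: 2 trees catch fire, 1 burn out
  TF..TT
  TTF.T.
  TTTTTT
  .T.TTT
  TTTTTT
Step 2: 3 trees catch fire, 2 burn out
  F...TT
  TF..T.
  TTFTTT
  .T.TTT
  TTTTTT
Step 3: 3 trees catch fire, 3 burn out
  ....TT
  F...T.
  TF.FTT
  .T.TTT
  TTTTTT
Step 4: 4 trees catch fire, 3 burn out
  ....TT
  ....T.
  F...FT
  .F.FTT
  TTTTTT
Step 5: 5 trees catch fire, 4 burn out
  ....TT
  ....F.
  .....F
  ....FT
  TFTFTT

....TT
....F.
.....F
....FT
TFTFTT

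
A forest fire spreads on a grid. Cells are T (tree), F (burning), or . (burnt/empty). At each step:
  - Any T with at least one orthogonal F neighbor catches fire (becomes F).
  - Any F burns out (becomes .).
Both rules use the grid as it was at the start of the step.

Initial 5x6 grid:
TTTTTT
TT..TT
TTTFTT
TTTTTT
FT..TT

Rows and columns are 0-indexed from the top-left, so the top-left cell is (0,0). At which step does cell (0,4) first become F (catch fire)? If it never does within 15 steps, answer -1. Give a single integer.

Step 1: cell (0,4)='T' (+5 fires, +2 burnt)
Step 2: cell (0,4)='T' (+7 fires, +5 burnt)
Step 3: cell (0,4)='F' (+6 fires, +7 burnt)
  -> target ignites at step 3
Step 4: cell (0,4)='.' (+5 fires, +6 burnt)
Step 5: cell (0,4)='.' (+1 fires, +5 burnt)
Step 6: cell (0,4)='.' (+0 fires, +1 burnt)
  fire out at step 6

3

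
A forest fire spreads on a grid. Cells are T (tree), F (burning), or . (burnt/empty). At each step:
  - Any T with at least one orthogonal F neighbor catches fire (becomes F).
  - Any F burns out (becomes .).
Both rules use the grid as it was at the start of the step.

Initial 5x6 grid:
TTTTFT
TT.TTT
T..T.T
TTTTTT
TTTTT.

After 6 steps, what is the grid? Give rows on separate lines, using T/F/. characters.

Step 1: 3 trees catch fire, 1 burn out
  TTTF.F
  TT.TFT
  T..T.T
  TTTTTT
  TTTTT.
Step 2: 3 trees catch fire, 3 burn out
  TTF...
  TT.F.F
  T..T.T
  TTTTTT
  TTTTT.
Step 3: 3 trees catch fire, 3 burn out
  TF....
  TT....
  T..F.F
  TTTTTT
  TTTTT.
Step 4: 4 trees catch fire, 3 burn out
  F.....
  TF....
  T.....
  TTTFTF
  TTTTT.
Step 5: 4 trees catch fire, 4 burn out
  ......
  F.....
  T.....
  TTF.F.
  TTTFT.
Step 6: 4 trees catch fire, 4 burn out
  ......
  ......
  F.....
  TF....
  TTF.F.

......
......
F.....
TF....
TTF.F.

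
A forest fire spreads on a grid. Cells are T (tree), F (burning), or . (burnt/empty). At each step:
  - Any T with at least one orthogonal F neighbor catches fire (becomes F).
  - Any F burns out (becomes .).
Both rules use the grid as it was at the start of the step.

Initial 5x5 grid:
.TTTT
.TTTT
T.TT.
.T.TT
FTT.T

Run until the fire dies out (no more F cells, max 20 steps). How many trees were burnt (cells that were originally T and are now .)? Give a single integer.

Step 1: +1 fires, +1 burnt (F count now 1)
Step 2: +2 fires, +1 burnt (F count now 2)
Step 3: +0 fires, +2 burnt (F count now 0)
Fire out after step 3
Initially T: 17, now '.': 11
Total burnt (originally-T cells now '.'): 3

Answer: 3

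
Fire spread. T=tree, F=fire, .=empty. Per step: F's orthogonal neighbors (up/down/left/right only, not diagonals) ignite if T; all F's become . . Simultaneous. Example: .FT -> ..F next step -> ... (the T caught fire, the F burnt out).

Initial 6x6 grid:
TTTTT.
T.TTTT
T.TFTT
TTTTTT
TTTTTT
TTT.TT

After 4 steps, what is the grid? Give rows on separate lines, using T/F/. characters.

Step 1: 4 trees catch fire, 1 burn out
  TTTTT.
  T.TFTT
  T.F.FT
  TTTFTT
  TTTTTT
  TTT.TT
Step 2: 7 trees catch fire, 4 burn out
  TTTFT.
  T.F.FT
  T....F
  TTF.FT
  TTTFTT
  TTT.TT
Step 3: 7 trees catch fire, 7 burn out
  TTF.F.
  T....F
  T.....
  TF...F
  TTF.FT
  TTT.TT
Step 4: 6 trees catch fire, 7 burn out
  TF....
  T.....
  T.....
  F.....
  TF...F
  TTF.FT

TF....
T.....
T.....
F.....
TF...F
TTF.FT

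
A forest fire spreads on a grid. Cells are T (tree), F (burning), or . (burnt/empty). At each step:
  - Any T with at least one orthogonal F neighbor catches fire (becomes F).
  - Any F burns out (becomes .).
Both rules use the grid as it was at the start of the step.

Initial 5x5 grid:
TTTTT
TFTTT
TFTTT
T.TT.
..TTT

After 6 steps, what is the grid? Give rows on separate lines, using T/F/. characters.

Step 1: 5 trees catch fire, 2 burn out
  TFTTT
  F.FTT
  F.FTT
  T.TT.
  ..TTT
Step 2: 6 trees catch fire, 5 burn out
  F.FTT
  ...FT
  ...FT
  F.FT.
  ..TTT
Step 3: 5 trees catch fire, 6 burn out
  ...FT
  ....F
  ....F
  ...F.
  ..FTT
Step 4: 2 trees catch fire, 5 burn out
  ....F
  .....
  .....
  .....
  ...FT
Step 5: 1 trees catch fire, 2 burn out
  .....
  .....
  .....
  .....
  ....F
Step 6: 0 trees catch fire, 1 burn out
  .....
  .....
  .....
  .....
  .....

.....
.....
.....
.....
.....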